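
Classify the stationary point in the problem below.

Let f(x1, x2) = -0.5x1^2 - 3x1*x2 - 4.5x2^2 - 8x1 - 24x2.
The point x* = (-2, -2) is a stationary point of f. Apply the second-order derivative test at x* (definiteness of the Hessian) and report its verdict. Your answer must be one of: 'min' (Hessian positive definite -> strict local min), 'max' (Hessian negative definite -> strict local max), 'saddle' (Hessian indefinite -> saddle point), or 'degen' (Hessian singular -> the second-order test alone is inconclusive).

Compute the Hessian H = grad^2 f:
  H = [[-1, -3], [-3, -9]]
Verify stationarity: grad f(x*) = H x* + g = (0, 0).
Eigenvalues of H: -10, 0.
H has a zero eigenvalue (singular; negative semidefinite but not definite), so H is neither positive definite, negative definite, nor indefinite. The second-order test alone is inconclusive -> degen.
(Indeed, f is constant along the null direction of H through x*, so x* is not a strict local extremum.)

degen


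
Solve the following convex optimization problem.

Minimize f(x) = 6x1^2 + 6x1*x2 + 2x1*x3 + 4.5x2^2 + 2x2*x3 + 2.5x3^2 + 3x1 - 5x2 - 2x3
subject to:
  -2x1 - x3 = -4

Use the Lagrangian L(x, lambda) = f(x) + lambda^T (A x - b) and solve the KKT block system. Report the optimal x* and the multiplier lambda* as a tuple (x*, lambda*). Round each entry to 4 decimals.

Form the Lagrangian:
  L(x, lambda) = (1/2) x^T Q x + c^T x + lambda^T (A x - b)
Stationarity (grad_x L = 0): Q x + c + A^T lambda = 0.
Primal feasibility: A x = b.

This gives the KKT block system:
  [ Q   A^T ] [ x     ]   [-c ]
  [ A    0  ] [ lambda ] = [ b ]

Solving the linear system:
  x*      = (1.0896, -0.5755, 1.8208)
  lambda* = (8.1321)
  f(x*)   = 17.5165

x* = (1.0896, -0.5755, 1.8208), lambda* = (8.1321)


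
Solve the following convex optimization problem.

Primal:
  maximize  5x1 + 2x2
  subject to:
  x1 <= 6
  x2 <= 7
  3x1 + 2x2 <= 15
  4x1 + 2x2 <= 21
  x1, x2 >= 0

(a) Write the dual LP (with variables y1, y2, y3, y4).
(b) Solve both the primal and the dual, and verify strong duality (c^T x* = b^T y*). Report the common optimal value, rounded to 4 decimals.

The standard primal-dual pair for 'max c^T x s.t. A x <= b, x >= 0' is:
  Dual:  min b^T y  s.t.  A^T y >= c,  y >= 0.

So the dual LP is:
  minimize  6y1 + 7y2 + 15y3 + 21y4
  subject to:
    y1 + 3y3 + 4y4 >= 5
    y2 + 2y3 + 2y4 >= 2
    y1, y2, y3, y4 >= 0

Solving the primal: x* = (5, 0).
  primal value c^T x* = 25.
Solving the dual: y* = (0, 0, 1.6667, 0).
  dual value b^T y* = 25.
Strong duality: c^T x* = b^T y*. Confirmed.

25


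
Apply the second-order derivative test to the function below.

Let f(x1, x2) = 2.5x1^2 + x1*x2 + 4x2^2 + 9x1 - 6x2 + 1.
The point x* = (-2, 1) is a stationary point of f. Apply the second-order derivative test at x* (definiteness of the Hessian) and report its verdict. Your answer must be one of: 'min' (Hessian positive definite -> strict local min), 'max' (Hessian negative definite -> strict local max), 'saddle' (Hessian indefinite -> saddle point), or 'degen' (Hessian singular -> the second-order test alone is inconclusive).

Compute the Hessian H = grad^2 f:
  H = [[5, 1], [1, 8]]
Verify stationarity: grad f(x*) = H x* + g = (0, 0).
Eigenvalues of H: 4.6972, 8.3028.
Both eigenvalues > 0, so H is positive definite -> x* is a strict local min.

min


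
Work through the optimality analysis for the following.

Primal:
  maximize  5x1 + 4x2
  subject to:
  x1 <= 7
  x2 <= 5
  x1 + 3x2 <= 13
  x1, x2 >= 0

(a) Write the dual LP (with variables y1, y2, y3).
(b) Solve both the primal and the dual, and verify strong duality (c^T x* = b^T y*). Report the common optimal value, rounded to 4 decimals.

The standard primal-dual pair for 'max c^T x s.t. A x <= b, x >= 0' is:
  Dual:  min b^T y  s.t.  A^T y >= c,  y >= 0.

So the dual LP is:
  minimize  7y1 + 5y2 + 13y3
  subject to:
    y1 + y3 >= 5
    y2 + 3y3 >= 4
    y1, y2, y3 >= 0

Solving the primal: x* = (7, 2).
  primal value c^T x* = 43.
Solving the dual: y* = (3.6667, 0, 1.3333).
  dual value b^T y* = 43.
Strong duality: c^T x* = b^T y*. Confirmed.

43


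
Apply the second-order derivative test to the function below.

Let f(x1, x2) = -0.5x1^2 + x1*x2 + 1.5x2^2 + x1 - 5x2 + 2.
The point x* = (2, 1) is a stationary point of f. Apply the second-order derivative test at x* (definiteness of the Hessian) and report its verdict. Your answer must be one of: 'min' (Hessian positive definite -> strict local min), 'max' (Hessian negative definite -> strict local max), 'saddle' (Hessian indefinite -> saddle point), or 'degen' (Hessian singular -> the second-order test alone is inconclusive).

Compute the Hessian H = grad^2 f:
  H = [[-1, 1], [1, 3]]
Verify stationarity: grad f(x*) = H x* + g = (0, 0).
Eigenvalues of H: -1.2361, 3.2361.
Eigenvalues have mixed signs, so H is indefinite -> x* is a saddle point.

saddle


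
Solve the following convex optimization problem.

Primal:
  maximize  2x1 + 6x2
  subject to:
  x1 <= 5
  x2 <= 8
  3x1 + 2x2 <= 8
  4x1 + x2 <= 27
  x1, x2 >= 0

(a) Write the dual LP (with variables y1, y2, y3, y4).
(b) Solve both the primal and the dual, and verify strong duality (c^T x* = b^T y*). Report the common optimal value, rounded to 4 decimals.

The standard primal-dual pair for 'max c^T x s.t. A x <= b, x >= 0' is:
  Dual:  min b^T y  s.t.  A^T y >= c,  y >= 0.

So the dual LP is:
  minimize  5y1 + 8y2 + 8y3 + 27y4
  subject to:
    y1 + 3y3 + 4y4 >= 2
    y2 + 2y3 + y4 >= 6
    y1, y2, y3, y4 >= 0

Solving the primal: x* = (0, 4).
  primal value c^T x* = 24.
Solving the dual: y* = (0, 0, 3, 0).
  dual value b^T y* = 24.
Strong duality: c^T x* = b^T y*. Confirmed.

24


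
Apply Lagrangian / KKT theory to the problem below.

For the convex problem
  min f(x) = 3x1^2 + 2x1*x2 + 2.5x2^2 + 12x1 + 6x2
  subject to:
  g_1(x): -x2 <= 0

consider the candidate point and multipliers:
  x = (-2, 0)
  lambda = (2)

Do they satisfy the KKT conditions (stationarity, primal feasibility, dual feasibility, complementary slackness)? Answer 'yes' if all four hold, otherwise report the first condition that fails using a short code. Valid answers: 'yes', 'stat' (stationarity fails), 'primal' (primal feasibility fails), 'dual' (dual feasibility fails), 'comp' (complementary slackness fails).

Gradient of f: grad f(x) = Q x + c = (0, 2)
Constraint values g_i(x) = a_i^T x - b_i:
  g_1((-2, 0)) = 0
Stationarity residual: grad f(x) + sum_i lambda_i a_i = (0, 0)
  -> stationarity OK
Primal feasibility (all g_i <= 0): OK
Dual feasibility (all lambda_i >= 0): OK
Complementary slackness (lambda_i * g_i(x) = 0 for all i): OK

Verdict: yes, KKT holds.

yes


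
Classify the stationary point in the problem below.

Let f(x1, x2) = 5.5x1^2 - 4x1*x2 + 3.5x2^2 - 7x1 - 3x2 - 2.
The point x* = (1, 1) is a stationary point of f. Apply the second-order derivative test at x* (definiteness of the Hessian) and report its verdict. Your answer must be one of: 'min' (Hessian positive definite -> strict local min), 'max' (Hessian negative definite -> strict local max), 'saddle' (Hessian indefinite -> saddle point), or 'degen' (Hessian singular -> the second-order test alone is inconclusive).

Compute the Hessian H = grad^2 f:
  H = [[11, -4], [-4, 7]]
Verify stationarity: grad f(x*) = H x* + g = (0, 0).
Eigenvalues of H: 4.5279, 13.4721.
Both eigenvalues > 0, so H is positive definite -> x* is a strict local min.

min


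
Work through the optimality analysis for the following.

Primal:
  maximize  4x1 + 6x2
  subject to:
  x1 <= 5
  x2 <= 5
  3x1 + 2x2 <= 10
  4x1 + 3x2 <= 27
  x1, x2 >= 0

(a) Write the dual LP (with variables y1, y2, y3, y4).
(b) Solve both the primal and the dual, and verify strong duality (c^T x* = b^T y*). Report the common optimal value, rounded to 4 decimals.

The standard primal-dual pair for 'max c^T x s.t. A x <= b, x >= 0' is:
  Dual:  min b^T y  s.t.  A^T y >= c,  y >= 0.

So the dual LP is:
  minimize  5y1 + 5y2 + 10y3 + 27y4
  subject to:
    y1 + 3y3 + 4y4 >= 4
    y2 + 2y3 + 3y4 >= 6
    y1, y2, y3, y4 >= 0

Solving the primal: x* = (0, 5).
  primal value c^T x* = 30.
Solving the dual: y* = (0, 3.3333, 1.3333, 0).
  dual value b^T y* = 30.
Strong duality: c^T x* = b^T y*. Confirmed.

30


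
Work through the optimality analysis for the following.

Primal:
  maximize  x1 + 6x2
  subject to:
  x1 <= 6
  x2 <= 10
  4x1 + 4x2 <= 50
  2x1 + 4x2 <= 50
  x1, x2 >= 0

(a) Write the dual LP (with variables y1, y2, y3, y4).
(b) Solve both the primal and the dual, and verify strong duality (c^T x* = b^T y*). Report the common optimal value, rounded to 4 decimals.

The standard primal-dual pair for 'max c^T x s.t. A x <= b, x >= 0' is:
  Dual:  min b^T y  s.t.  A^T y >= c,  y >= 0.

So the dual LP is:
  minimize  6y1 + 10y2 + 50y3 + 50y4
  subject to:
    y1 + 4y3 + 2y4 >= 1
    y2 + 4y3 + 4y4 >= 6
    y1, y2, y3, y4 >= 0

Solving the primal: x* = (2.5, 10).
  primal value c^T x* = 62.5.
Solving the dual: y* = (0, 5, 0.25, 0).
  dual value b^T y* = 62.5.
Strong duality: c^T x* = b^T y*. Confirmed.

62.5


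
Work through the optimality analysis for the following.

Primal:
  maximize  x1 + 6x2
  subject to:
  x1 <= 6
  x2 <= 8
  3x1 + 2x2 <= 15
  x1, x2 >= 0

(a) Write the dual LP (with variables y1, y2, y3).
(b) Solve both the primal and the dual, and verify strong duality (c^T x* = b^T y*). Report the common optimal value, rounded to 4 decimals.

The standard primal-dual pair for 'max c^T x s.t. A x <= b, x >= 0' is:
  Dual:  min b^T y  s.t.  A^T y >= c,  y >= 0.

So the dual LP is:
  minimize  6y1 + 8y2 + 15y3
  subject to:
    y1 + 3y3 >= 1
    y2 + 2y3 >= 6
    y1, y2, y3 >= 0

Solving the primal: x* = (0, 7.5).
  primal value c^T x* = 45.
Solving the dual: y* = (0, 0, 3).
  dual value b^T y* = 45.
Strong duality: c^T x* = b^T y*. Confirmed.

45


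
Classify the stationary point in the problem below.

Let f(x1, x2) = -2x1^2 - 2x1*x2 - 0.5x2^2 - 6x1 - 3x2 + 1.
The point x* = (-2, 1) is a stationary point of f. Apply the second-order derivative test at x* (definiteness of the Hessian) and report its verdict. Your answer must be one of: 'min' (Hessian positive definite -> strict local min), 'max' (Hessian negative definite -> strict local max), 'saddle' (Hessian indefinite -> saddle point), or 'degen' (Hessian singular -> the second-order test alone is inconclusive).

Compute the Hessian H = grad^2 f:
  H = [[-4, -2], [-2, -1]]
Verify stationarity: grad f(x*) = H x* + g = (0, 0).
Eigenvalues of H: -5, 0.
H has a zero eigenvalue (singular; negative semidefinite but not definite), so H is neither positive definite, negative definite, nor indefinite. The second-order test alone is inconclusive -> degen.
(Indeed, f is constant along the null direction of H through x*, so x* is not a strict local extremum.)

degen


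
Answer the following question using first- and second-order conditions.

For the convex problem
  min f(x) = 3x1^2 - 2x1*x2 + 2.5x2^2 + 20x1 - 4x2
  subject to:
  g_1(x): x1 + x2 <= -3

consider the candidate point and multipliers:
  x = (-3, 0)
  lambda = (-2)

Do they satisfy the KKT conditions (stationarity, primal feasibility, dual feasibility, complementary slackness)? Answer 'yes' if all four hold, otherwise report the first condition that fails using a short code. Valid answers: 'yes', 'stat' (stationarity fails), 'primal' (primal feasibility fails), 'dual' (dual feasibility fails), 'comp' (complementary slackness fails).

Gradient of f: grad f(x) = Q x + c = (2, 2)
Constraint values g_i(x) = a_i^T x - b_i:
  g_1((-3, 0)) = 0
Stationarity residual: grad f(x) + sum_i lambda_i a_i = (0, 0)
  -> stationarity OK
Primal feasibility (all g_i <= 0): OK
Dual feasibility (all lambda_i >= 0): FAILS
Complementary slackness (lambda_i * g_i(x) = 0 for all i): OK

Verdict: the first failing condition is dual_feasibility -> dual.

dual


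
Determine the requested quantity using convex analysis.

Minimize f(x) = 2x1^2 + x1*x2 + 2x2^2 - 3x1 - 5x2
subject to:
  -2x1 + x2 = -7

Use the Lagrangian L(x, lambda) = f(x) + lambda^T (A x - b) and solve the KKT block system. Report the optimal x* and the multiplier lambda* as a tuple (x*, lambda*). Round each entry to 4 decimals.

Form the Lagrangian:
  L(x, lambda) = (1/2) x^T Q x + c^T x + lambda^T (A x - b)
Stationarity (grad_x L = 0): Q x + c + A^T lambda = 0.
Primal feasibility: A x = b.

This gives the KKT block system:
  [ Q   A^T ] [ x     ]   [-c ]
  [ A    0  ] [ lambda ] = [ b ]

Solving the linear system:
  x*      = (3.1667, -0.6667)
  lambda* = (4.5)
  f(x*)   = 12.6667

x* = (3.1667, -0.6667), lambda* = (4.5)


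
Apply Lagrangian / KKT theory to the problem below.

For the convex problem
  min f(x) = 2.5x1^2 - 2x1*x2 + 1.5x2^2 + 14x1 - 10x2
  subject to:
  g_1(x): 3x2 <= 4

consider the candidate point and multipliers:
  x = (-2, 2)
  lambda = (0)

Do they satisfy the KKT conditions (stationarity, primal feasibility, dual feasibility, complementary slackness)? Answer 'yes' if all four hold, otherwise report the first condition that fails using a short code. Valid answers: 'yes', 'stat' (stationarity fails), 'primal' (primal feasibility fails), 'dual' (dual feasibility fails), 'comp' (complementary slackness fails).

Gradient of f: grad f(x) = Q x + c = (0, 0)
Constraint values g_i(x) = a_i^T x - b_i:
  g_1((-2, 2)) = 2
Stationarity residual: grad f(x) + sum_i lambda_i a_i = (0, 0)
  -> stationarity OK
Primal feasibility (all g_i <= 0): FAILS
Dual feasibility (all lambda_i >= 0): OK
Complementary slackness (lambda_i * g_i(x) = 0 for all i): OK

Verdict: the first failing condition is primal_feasibility -> primal.

primal


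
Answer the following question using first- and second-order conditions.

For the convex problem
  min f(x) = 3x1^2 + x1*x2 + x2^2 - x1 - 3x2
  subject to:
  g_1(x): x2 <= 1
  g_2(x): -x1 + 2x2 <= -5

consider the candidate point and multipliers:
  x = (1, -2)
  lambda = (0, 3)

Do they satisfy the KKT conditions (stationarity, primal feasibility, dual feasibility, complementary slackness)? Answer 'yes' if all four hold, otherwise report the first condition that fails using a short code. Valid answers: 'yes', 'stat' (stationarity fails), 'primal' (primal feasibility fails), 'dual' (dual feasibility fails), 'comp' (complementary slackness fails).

Gradient of f: grad f(x) = Q x + c = (3, -6)
Constraint values g_i(x) = a_i^T x - b_i:
  g_1((1, -2)) = -3
  g_2((1, -2)) = 0
Stationarity residual: grad f(x) + sum_i lambda_i a_i = (0, 0)
  -> stationarity OK
Primal feasibility (all g_i <= 0): OK
Dual feasibility (all lambda_i >= 0): OK
Complementary slackness (lambda_i * g_i(x) = 0 for all i): OK

Verdict: yes, KKT holds.

yes


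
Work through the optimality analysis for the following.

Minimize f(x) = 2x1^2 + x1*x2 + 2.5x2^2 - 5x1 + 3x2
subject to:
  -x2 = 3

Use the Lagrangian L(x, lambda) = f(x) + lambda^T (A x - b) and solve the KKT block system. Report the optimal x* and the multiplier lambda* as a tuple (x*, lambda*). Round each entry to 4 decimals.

Form the Lagrangian:
  L(x, lambda) = (1/2) x^T Q x + c^T x + lambda^T (A x - b)
Stationarity (grad_x L = 0): Q x + c + A^T lambda = 0.
Primal feasibility: A x = b.

This gives the KKT block system:
  [ Q   A^T ] [ x     ]   [-c ]
  [ A    0  ] [ lambda ] = [ b ]

Solving the linear system:
  x*      = (2, -3)
  lambda* = (-10)
  f(x*)   = 5.5

x* = (2, -3), lambda* = (-10)


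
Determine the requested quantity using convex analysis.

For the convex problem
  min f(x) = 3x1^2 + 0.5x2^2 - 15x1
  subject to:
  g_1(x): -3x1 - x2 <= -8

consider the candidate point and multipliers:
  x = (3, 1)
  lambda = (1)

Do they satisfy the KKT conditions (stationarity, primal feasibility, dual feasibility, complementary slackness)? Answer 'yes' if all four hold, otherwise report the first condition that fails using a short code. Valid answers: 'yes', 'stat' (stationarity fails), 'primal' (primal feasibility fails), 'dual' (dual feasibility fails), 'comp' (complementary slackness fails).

Gradient of f: grad f(x) = Q x + c = (3, 1)
Constraint values g_i(x) = a_i^T x - b_i:
  g_1((3, 1)) = -2
Stationarity residual: grad f(x) + sum_i lambda_i a_i = (0, 0)
  -> stationarity OK
Primal feasibility (all g_i <= 0): OK
Dual feasibility (all lambda_i >= 0): OK
Complementary slackness (lambda_i * g_i(x) = 0 for all i): FAILS

Verdict: the first failing condition is complementary_slackness -> comp.

comp


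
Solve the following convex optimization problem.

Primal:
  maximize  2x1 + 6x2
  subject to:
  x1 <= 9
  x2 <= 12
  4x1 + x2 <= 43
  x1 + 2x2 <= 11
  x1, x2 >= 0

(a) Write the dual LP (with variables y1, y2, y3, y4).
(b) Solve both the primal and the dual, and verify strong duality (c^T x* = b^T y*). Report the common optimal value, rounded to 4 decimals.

The standard primal-dual pair for 'max c^T x s.t. A x <= b, x >= 0' is:
  Dual:  min b^T y  s.t.  A^T y >= c,  y >= 0.

So the dual LP is:
  minimize  9y1 + 12y2 + 43y3 + 11y4
  subject to:
    y1 + 4y3 + y4 >= 2
    y2 + y3 + 2y4 >= 6
    y1, y2, y3, y4 >= 0

Solving the primal: x* = (0, 5.5).
  primal value c^T x* = 33.
Solving the dual: y* = (0, 0, 0, 3).
  dual value b^T y* = 33.
Strong duality: c^T x* = b^T y*. Confirmed.

33


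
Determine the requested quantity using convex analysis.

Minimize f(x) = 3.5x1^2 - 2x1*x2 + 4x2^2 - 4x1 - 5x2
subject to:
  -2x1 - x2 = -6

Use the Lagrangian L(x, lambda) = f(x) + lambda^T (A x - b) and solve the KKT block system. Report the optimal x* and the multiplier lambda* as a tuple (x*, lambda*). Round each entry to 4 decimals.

Form the Lagrangian:
  L(x, lambda) = (1/2) x^T Q x + c^T x + lambda^T (A x - b)
Stationarity (grad_x L = 0): Q x + c + A^T lambda = 0.
Primal feasibility: A x = b.

This gives the KKT block system:
  [ Q   A^T ] [ x     ]   [-c ]
  [ A    0  ] [ lambda ] = [ b ]

Solving the linear system:
  x*      = (2.1702, 1.6596)
  lambda* = (3.9362)
  f(x*)   = 3.3191

x* = (2.1702, 1.6596), lambda* = (3.9362)


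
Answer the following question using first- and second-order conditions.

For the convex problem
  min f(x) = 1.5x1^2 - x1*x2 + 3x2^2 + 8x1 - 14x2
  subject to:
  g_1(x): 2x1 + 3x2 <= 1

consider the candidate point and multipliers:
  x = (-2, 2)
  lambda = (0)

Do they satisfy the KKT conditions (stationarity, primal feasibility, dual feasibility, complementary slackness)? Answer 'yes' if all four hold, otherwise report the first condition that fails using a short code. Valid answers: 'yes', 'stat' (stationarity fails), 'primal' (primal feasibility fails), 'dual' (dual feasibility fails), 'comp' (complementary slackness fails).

Gradient of f: grad f(x) = Q x + c = (0, 0)
Constraint values g_i(x) = a_i^T x - b_i:
  g_1((-2, 2)) = 1
Stationarity residual: grad f(x) + sum_i lambda_i a_i = (0, 0)
  -> stationarity OK
Primal feasibility (all g_i <= 0): FAILS
Dual feasibility (all lambda_i >= 0): OK
Complementary slackness (lambda_i * g_i(x) = 0 for all i): OK

Verdict: the first failing condition is primal_feasibility -> primal.

primal


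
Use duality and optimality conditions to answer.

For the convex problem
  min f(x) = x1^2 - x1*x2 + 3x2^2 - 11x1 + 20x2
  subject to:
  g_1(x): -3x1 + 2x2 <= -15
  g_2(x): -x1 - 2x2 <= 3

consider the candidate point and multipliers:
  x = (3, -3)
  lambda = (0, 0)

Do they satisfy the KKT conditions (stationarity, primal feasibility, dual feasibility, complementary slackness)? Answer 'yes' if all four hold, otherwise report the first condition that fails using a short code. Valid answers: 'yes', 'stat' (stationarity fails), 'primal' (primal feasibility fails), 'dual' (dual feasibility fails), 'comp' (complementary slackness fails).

Gradient of f: grad f(x) = Q x + c = (-2, -1)
Constraint values g_i(x) = a_i^T x - b_i:
  g_1((3, -3)) = 0
  g_2((3, -3)) = 0
Stationarity residual: grad f(x) + sum_i lambda_i a_i = (-2, -1)
  -> stationarity FAILS
Primal feasibility (all g_i <= 0): OK
Dual feasibility (all lambda_i >= 0): OK
Complementary slackness (lambda_i * g_i(x) = 0 for all i): OK

Verdict: the first failing condition is stationarity -> stat.

stat


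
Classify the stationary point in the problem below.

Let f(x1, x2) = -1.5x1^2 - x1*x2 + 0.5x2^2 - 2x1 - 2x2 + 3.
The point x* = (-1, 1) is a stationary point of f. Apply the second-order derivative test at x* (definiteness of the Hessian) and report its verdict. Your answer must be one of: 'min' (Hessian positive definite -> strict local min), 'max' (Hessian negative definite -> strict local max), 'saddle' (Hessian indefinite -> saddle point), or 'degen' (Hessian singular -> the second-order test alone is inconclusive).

Compute the Hessian H = grad^2 f:
  H = [[-3, -1], [-1, 1]]
Verify stationarity: grad f(x*) = H x* + g = (0, 0).
Eigenvalues of H: -3.2361, 1.2361.
Eigenvalues have mixed signs, so H is indefinite -> x* is a saddle point.

saddle


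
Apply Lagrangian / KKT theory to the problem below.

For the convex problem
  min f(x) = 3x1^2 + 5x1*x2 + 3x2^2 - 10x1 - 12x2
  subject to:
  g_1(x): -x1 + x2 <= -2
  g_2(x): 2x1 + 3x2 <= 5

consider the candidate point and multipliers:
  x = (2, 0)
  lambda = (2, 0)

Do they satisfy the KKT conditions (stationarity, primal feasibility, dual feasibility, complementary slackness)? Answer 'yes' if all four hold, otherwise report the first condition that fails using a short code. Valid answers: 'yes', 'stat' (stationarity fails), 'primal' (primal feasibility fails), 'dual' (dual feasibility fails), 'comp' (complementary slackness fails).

Gradient of f: grad f(x) = Q x + c = (2, -2)
Constraint values g_i(x) = a_i^T x - b_i:
  g_1((2, 0)) = 0
  g_2((2, 0)) = -1
Stationarity residual: grad f(x) + sum_i lambda_i a_i = (0, 0)
  -> stationarity OK
Primal feasibility (all g_i <= 0): OK
Dual feasibility (all lambda_i >= 0): OK
Complementary slackness (lambda_i * g_i(x) = 0 for all i): OK

Verdict: yes, KKT holds.

yes


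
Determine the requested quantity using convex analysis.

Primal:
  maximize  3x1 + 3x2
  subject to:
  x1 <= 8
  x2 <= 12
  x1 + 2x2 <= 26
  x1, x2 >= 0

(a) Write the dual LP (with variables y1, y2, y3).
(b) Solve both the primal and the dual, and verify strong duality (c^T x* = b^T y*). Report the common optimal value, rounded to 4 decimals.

The standard primal-dual pair for 'max c^T x s.t. A x <= b, x >= 0' is:
  Dual:  min b^T y  s.t.  A^T y >= c,  y >= 0.

So the dual LP is:
  minimize  8y1 + 12y2 + 26y3
  subject to:
    y1 + y3 >= 3
    y2 + 2y3 >= 3
    y1, y2, y3 >= 0

Solving the primal: x* = (8, 9).
  primal value c^T x* = 51.
Solving the dual: y* = (1.5, 0, 1.5).
  dual value b^T y* = 51.
Strong duality: c^T x* = b^T y*. Confirmed.

51


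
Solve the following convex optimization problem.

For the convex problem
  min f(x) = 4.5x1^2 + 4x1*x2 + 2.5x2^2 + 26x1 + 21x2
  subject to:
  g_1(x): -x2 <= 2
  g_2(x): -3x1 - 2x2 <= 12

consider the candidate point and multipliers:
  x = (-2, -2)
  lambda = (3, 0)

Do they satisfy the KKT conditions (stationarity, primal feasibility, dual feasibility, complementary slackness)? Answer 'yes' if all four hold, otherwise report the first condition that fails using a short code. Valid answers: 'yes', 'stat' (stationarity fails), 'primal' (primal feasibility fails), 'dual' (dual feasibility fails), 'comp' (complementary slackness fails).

Gradient of f: grad f(x) = Q x + c = (0, 3)
Constraint values g_i(x) = a_i^T x - b_i:
  g_1((-2, -2)) = 0
  g_2((-2, -2)) = -2
Stationarity residual: grad f(x) + sum_i lambda_i a_i = (0, 0)
  -> stationarity OK
Primal feasibility (all g_i <= 0): OK
Dual feasibility (all lambda_i >= 0): OK
Complementary slackness (lambda_i * g_i(x) = 0 for all i): OK

Verdict: yes, KKT holds.

yes


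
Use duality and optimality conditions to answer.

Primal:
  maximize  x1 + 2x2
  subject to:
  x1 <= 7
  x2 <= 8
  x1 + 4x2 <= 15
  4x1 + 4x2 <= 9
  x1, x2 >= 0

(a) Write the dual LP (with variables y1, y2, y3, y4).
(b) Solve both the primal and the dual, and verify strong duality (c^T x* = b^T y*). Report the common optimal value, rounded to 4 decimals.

The standard primal-dual pair for 'max c^T x s.t. A x <= b, x >= 0' is:
  Dual:  min b^T y  s.t.  A^T y >= c,  y >= 0.

So the dual LP is:
  minimize  7y1 + 8y2 + 15y3 + 9y4
  subject to:
    y1 + y3 + 4y4 >= 1
    y2 + 4y3 + 4y4 >= 2
    y1, y2, y3, y4 >= 0

Solving the primal: x* = (0, 2.25).
  primal value c^T x* = 4.5.
Solving the dual: y* = (0, 0, 0, 0.5).
  dual value b^T y* = 4.5.
Strong duality: c^T x* = b^T y*. Confirmed.

4.5


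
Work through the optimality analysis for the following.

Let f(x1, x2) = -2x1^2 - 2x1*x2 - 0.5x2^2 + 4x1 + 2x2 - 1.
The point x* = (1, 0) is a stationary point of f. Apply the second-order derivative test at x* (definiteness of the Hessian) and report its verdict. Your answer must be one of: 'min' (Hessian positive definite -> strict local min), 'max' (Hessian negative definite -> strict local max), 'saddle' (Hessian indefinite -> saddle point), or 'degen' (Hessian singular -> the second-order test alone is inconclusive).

Compute the Hessian H = grad^2 f:
  H = [[-4, -2], [-2, -1]]
Verify stationarity: grad f(x*) = H x* + g = (0, 0).
Eigenvalues of H: -5, 0.
H has a zero eigenvalue (singular; negative semidefinite but not definite), so H is neither positive definite, negative definite, nor indefinite. The second-order test alone is inconclusive -> degen.
(Indeed, f is constant along the null direction of H through x*, so x* is not a strict local extremum.)

degen


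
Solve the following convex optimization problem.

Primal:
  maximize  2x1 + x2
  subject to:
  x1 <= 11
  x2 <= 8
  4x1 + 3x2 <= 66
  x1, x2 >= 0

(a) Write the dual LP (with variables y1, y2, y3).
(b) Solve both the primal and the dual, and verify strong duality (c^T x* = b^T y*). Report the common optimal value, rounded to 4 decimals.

The standard primal-dual pair for 'max c^T x s.t. A x <= b, x >= 0' is:
  Dual:  min b^T y  s.t.  A^T y >= c,  y >= 0.

So the dual LP is:
  minimize  11y1 + 8y2 + 66y3
  subject to:
    y1 + 4y3 >= 2
    y2 + 3y3 >= 1
    y1, y2, y3 >= 0

Solving the primal: x* = (11, 7.3333).
  primal value c^T x* = 29.3333.
Solving the dual: y* = (0.6667, 0, 0.3333).
  dual value b^T y* = 29.3333.
Strong duality: c^T x* = b^T y*. Confirmed.

29.3333


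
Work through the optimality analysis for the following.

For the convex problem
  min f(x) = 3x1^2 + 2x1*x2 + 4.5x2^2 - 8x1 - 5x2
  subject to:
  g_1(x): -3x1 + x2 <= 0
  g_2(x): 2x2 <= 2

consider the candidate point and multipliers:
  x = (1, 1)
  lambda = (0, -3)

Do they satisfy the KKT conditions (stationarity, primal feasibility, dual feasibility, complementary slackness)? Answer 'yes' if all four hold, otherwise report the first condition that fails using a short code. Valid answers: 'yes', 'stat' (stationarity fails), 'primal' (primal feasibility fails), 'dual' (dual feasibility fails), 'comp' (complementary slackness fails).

Gradient of f: grad f(x) = Q x + c = (0, 6)
Constraint values g_i(x) = a_i^T x - b_i:
  g_1((1, 1)) = -2
  g_2((1, 1)) = 0
Stationarity residual: grad f(x) + sum_i lambda_i a_i = (0, 0)
  -> stationarity OK
Primal feasibility (all g_i <= 0): OK
Dual feasibility (all lambda_i >= 0): FAILS
Complementary slackness (lambda_i * g_i(x) = 0 for all i): OK

Verdict: the first failing condition is dual_feasibility -> dual.

dual


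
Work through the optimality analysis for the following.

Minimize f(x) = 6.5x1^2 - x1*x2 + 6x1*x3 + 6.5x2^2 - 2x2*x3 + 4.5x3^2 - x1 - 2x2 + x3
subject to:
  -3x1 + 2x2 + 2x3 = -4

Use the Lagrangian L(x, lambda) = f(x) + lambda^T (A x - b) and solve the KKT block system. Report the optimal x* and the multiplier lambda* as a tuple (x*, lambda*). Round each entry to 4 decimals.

Form the Lagrangian:
  L(x, lambda) = (1/2) x^T Q x + c^T x + lambda^T (A x - b)
Stationarity (grad_x L = 0): Q x + c + A^T lambda = 0.
Primal feasibility: A x = b.

This gives the KKT block system:
  [ Q   A^T ] [ x     ]   [-c ]
  [ A    0  ] [ lambda ] = [ b ]

Solving the linear system:
  x*      = (0.7107, -0.0884, -0.8456)
  lambda* = (1.0846)
  f(x*)   = 1.4795

x* = (0.7107, -0.0884, -0.8456), lambda* = (1.0846)


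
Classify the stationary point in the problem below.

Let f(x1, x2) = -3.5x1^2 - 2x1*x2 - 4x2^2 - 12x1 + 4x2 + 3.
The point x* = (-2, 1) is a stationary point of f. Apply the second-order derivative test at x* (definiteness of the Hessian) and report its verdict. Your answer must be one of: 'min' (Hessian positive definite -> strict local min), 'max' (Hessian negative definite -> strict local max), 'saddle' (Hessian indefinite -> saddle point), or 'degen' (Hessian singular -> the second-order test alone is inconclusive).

Compute the Hessian H = grad^2 f:
  H = [[-7, -2], [-2, -8]]
Verify stationarity: grad f(x*) = H x* + g = (0, 0).
Eigenvalues of H: -9.5616, -5.4384.
Both eigenvalues < 0, so H is negative definite -> x* is a strict local max.

max


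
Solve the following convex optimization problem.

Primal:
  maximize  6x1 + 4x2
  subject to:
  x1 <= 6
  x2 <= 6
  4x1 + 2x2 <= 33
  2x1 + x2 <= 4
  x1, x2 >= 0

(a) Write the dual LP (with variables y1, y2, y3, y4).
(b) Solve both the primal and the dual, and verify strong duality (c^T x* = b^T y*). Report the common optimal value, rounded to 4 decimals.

The standard primal-dual pair for 'max c^T x s.t. A x <= b, x >= 0' is:
  Dual:  min b^T y  s.t.  A^T y >= c,  y >= 0.

So the dual LP is:
  minimize  6y1 + 6y2 + 33y3 + 4y4
  subject to:
    y1 + 4y3 + 2y4 >= 6
    y2 + 2y3 + y4 >= 4
    y1, y2, y3, y4 >= 0

Solving the primal: x* = (0, 4).
  primal value c^T x* = 16.
Solving the dual: y* = (0, 0, 0, 4).
  dual value b^T y* = 16.
Strong duality: c^T x* = b^T y*. Confirmed.

16


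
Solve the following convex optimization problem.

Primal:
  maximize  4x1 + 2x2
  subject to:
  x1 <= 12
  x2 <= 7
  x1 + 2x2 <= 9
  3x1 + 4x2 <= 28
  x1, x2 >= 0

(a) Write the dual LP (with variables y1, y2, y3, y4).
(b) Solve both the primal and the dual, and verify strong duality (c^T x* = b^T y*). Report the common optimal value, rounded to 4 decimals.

The standard primal-dual pair for 'max c^T x s.t. A x <= b, x >= 0' is:
  Dual:  min b^T y  s.t.  A^T y >= c,  y >= 0.

So the dual LP is:
  minimize  12y1 + 7y2 + 9y3 + 28y4
  subject to:
    y1 + y3 + 3y4 >= 4
    y2 + 2y3 + 4y4 >= 2
    y1, y2, y3, y4 >= 0

Solving the primal: x* = (9, 0).
  primal value c^T x* = 36.
Solving the dual: y* = (0, 0, 4, 0).
  dual value b^T y* = 36.
Strong duality: c^T x* = b^T y*. Confirmed.

36


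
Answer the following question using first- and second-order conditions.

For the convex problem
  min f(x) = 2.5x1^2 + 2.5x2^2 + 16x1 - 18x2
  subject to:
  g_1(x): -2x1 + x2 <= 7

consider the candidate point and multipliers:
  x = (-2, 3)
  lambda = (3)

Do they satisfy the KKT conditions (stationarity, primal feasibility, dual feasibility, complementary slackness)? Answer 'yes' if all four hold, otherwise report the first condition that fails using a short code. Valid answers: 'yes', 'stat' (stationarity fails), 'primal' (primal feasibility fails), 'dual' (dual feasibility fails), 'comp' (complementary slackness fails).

Gradient of f: grad f(x) = Q x + c = (6, -3)
Constraint values g_i(x) = a_i^T x - b_i:
  g_1((-2, 3)) = 0
Stationarity residual: grad f(x) + sum_i lambda_i a_i = (0, 0)
  -> stationarity OK
Primal feasibility (all g_i <= 0): OK
Dual feasibility (all lambda_i >= 0): OK
Complementary slackness (lambda_i * g_i(x) = 0 for all i): OK

Verdict: yes, KKT holds.

yes


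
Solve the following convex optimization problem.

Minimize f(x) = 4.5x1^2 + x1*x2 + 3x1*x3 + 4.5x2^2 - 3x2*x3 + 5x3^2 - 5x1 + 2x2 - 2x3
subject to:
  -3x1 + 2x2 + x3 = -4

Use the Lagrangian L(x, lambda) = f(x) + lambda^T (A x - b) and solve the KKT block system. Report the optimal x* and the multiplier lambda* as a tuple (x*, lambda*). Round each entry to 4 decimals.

Form the Lagrangian:
  L(x, lambda) = (1/2) x^T Q x + c^T x + lambda^T (A x - b)
Stationarity (grad_x L = 0): Q x + c + A^T lambda = 0.
Primal feasibility: A x = b.

This gives the KKT block system:
  [ Q   A^T ] [ x     ]   [-c ]
  [ A    0  ] [ lambda ] = [ b ]

Solving the linear system:
  x*      = (0.8856, -0.5322, -0.2787)
  lambda* = (0.534)
  f(x*)   = -1.3995

x* = (0.8856, -0.5322, -0.2787), lambda* = (0.534)


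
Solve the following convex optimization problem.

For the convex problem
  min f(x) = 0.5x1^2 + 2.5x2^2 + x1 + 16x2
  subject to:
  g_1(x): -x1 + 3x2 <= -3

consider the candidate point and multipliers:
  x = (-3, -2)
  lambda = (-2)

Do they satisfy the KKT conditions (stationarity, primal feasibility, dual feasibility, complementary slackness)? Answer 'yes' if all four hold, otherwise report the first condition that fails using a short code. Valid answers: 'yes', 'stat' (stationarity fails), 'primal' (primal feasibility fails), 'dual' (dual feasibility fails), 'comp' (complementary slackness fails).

Gradient of f: grad f(x) = Q x + c = (-2, 6)
Constraint values g_i(x) = a_i^T x - b_i:
  g_1((-3, -2)) = 0
Stationarity residual: grad f(x) + sum_i lambda_i a_i = (0, 0)
  -> stationarity OK
Primal feasibility (all g_i <= 0): OK
Dual feasibility (all lambda_i >= 0): FAILS
Complementary slackness (lambda_i * g_i(x) = 0 for all i): OK

Verdict: the first failing condition is dual_feasibility -> dual.

dual


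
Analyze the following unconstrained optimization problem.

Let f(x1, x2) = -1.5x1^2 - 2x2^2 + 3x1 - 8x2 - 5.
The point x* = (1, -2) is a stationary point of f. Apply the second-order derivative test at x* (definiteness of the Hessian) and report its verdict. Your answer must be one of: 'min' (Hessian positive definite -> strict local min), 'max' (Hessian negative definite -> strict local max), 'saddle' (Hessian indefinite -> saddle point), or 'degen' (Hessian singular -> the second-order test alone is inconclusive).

Compute the Hessian H = grad^2 f:
  H = [[-3, 0], [0, -4]]
Verify stationarity: grad f(x*) = H x* + g = (0, 0).
Eigenvalues of H: -4, -3.
Both eigenvalues < 0, so H is negative definite -> x* is a strict local max.

max


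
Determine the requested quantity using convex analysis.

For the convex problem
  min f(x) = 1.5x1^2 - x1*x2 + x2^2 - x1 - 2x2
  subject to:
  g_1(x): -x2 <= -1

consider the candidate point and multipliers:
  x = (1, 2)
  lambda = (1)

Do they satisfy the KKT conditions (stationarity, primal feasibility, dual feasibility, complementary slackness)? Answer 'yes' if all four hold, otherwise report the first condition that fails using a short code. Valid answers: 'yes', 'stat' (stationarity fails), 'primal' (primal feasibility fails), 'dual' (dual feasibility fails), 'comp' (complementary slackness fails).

Gradient of f: grad f(x) = Q x + c = (0, 1)
Constraint values g_i(x) = a_i^T x - b_i:
  g_1((1, 2)) = -1
Stationarity residual: grad f(x) + sum_i lambda_i a_i = (0, 0)
  -> stationarity OK
Primal feasibility (all g_i <= 0): OK
Dual feasibility (all lambda_i >= 0): OK
Complementary slackness (lambda_i * g_i(x) = 0 for all i): FAILS

Verdict: the first failing condition is complementary_slackness -> comp.

comp


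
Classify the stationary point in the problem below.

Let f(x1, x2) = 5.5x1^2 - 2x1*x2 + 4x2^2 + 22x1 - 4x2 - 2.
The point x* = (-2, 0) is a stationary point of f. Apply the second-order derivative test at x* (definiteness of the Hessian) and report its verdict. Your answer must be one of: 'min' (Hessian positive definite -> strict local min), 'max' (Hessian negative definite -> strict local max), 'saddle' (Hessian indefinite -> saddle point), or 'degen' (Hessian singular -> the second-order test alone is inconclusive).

Compute the Hessian H = grad^2 f:
  H = [[11, -2], [-2, 8]]
Verify stationarity: grad f(x*) = H x* + g = (0, 0).
Eigenvalues of H: 7, 12.
Both eigenvalues > 0, so H is positive definite -> x* is a strict local min.

min


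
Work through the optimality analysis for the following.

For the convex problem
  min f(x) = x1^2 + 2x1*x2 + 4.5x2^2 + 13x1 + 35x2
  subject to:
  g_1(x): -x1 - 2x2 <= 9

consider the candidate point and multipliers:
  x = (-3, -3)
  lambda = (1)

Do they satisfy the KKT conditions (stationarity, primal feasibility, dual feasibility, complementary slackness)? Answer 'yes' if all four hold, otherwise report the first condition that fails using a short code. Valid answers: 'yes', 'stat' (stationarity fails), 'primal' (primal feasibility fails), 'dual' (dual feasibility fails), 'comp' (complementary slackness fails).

Gradient of f: grad f(x) = Q x + c = (1, 2)
Constraint values g_i(x) = a_i^T x - b_i:
  g_1((-3, -3)) = 0
Stationarity residual: grad f(x) + sum_i lambda_i a_i = (0, 0)
  -> stationarity OK
Primal feasibility (all g_i <= 0): OK
Dual feasibility (all lambda_i >= 0): OK
Complementary slackness (lambda_i * g_i(x) = 0 for all i): OK

Verdict: yes, KKT holds.

yes


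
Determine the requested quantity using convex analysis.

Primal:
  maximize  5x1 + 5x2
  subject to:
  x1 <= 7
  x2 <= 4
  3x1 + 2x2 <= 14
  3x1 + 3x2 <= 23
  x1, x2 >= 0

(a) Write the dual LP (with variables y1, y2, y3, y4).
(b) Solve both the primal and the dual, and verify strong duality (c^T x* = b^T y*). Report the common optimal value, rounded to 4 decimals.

The standard primal-dual pair for 'max c^T x s.t. A x <= b, x >= 0' is:
  Dual:  min b^T y  s.t.  A^T y >= c,  y >= 0.

So the dual LP is:
  minimize  7y1 + 4y2 + 14y3 + 23y4
  subject to:
    y1 + 3y3 + 3y4 >= 5
    y2 + 2y3 + 3y4 >= 5
    y1, y2, y3, y4 >= 0

Solving the primal: x* = (2, 4).
  primal value c^T x* = 30.
Solving the dual: y* = (0, 1.6667, 1.6667, 0).
  dual value b^T y* = 30.
Strong duality: c^T x* = b^T y*. Confirmed.

30


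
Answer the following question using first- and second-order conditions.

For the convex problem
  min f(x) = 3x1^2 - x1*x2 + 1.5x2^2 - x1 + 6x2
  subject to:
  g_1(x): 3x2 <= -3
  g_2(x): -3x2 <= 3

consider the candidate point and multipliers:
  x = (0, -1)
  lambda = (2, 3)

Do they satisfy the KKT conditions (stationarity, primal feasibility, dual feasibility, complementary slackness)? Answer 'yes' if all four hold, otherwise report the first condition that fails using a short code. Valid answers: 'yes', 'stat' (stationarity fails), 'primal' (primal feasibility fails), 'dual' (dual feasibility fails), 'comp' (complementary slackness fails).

Gradient of f: grad f(x) = Q x + c = (0, 3)
Constraint values g_i(x) = a_i^T x - b_i:
  g_1((0, -1)) = 0
  g_2((0, -1)) = 0
Stationarity residual: grad f(x) + sum_i lambda_i a_i = (0, 0)
  -> stationarity OK
Primal feasibility (all g_i <= 0): OK
Dual feasibility (all lambda_i >= 0): OK
Complementary slackness (lambda_i * g_i(x) = 0 for all i): OK

Verdict: yes, KKT holds.

yes


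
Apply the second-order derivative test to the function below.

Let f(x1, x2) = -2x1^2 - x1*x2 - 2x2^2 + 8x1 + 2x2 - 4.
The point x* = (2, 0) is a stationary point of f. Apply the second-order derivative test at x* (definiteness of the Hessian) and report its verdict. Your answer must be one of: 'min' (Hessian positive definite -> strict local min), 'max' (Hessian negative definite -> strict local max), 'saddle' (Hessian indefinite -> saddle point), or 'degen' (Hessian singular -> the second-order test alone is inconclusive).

Compute the Hessian H = grad^2 f:
  H = [[-4, -1], [-1, -4]]
Verify stationarity: grad f(x*) = H x* + g = (0, 0).
Eigenvalues of H: -5, -3.
Both eigenvalues < 0, so H is negative definite -> x* is a strict local max.

max


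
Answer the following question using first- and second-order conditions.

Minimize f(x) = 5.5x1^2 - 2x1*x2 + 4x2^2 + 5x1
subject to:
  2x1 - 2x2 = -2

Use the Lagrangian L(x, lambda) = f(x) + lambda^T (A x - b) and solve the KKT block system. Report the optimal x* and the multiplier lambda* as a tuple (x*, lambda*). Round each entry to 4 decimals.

Form the Lagrangian:
  L(x, lambda) = (1/2) x^T Q x + c^T x + lambda^T (A x - b)
Stationarity (grad_x L = 0): Q x + c + A^T lambda = 0.
Primal feasibility: A x = b.

This gives the KKT block system:
  [ Q   A^T ] [ x     ]   [-c ]
  [ A    0  ] [ lambda ] = [ b ]

Solving the linear system:
  x*      = (-0.7333, 0.2667)
  lambda* = (1.8)
  f(x*)   = -0.0333

x* = (-0.7333, 0.2667), lambda* = (1.8)


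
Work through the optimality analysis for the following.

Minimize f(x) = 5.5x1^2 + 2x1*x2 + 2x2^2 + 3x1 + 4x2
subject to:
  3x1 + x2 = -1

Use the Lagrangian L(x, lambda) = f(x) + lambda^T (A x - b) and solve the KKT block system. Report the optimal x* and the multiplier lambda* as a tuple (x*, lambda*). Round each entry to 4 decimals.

Form the Lagrangian:
  L(x, lambda) = (1/2) x^T Q x + c^T x + lambda^T (A x - b)
Stationarity (grad_x L = 0): Q x + c + A^T lambda = 0.
Primal feasibility: A x = b.

This gives the KKT block system:
  [ Q   A^T ] [ x     ]   [-c ]
  [ A    0  ] [ lambda ] = [ b ]

Solving the linear system:
  x*      = (-0.0286, -0.9143)
  lambda* = (-0.2857)
  f(x*)   = -2.0143

x* = (-0.0286, -0.9143), lambda* = (-0.2857)
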